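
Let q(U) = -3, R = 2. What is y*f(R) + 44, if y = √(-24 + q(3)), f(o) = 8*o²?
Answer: 44 + 96*I*√3 ≈ 44.0 + 166.28*I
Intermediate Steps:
y = 3*I*√3 (y = √(-24 - 3) = √(-27) = 3*I*√3 ≈ 5.1962*I)
y*f(R) + 44 = (3*I*√3)*(8*2²) + 44 = (3*I*√3)*(8*4) + 44 = (3*I*√3)*32 + 44 = 96*I*√3 + 44 = 44 + 96*I*√3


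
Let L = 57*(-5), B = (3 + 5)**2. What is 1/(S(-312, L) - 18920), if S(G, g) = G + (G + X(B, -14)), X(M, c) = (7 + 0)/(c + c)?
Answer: -4/78177 ≈ -5.1166e-5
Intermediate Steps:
B = 64 (B = 8**2 = 64)
L = -285
X(M, c) = 7/(2*c) (X(M, c) = 7/((2*c)) = 7*(1/(2*c)) = 7/(2*c))
S(G, g) = -1/4 + 2*G (S(G, g) = G + (G + (7/2)/(-14)) = G + (G + (7/2)*(-1/14)) = G + (G - 1/4) = G + (-1/4 + G) = -1/4 + 2*G)
1/(S(-312, L) - 18920) = 1/((-1/4 + 2*(-312)) - 18920) = 1/((-1/4 - 624) - 18920) = 1/(-2497/4 - 18920) = 1/(-78177/4) = -4/78177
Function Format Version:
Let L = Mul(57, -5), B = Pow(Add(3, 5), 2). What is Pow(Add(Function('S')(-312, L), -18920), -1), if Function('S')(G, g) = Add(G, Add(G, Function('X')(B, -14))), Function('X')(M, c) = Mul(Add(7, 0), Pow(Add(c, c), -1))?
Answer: Rational(-4, 78177) ≈ -5.1166e-5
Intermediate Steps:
B = 64 (B = Pow(8, 2) = 64)
L = -285
Function('X')(M, c) = Mul(Rational(7, 2), Pow(c, -1)) (Function('X')(M, c) = Mul(7, Pow(Mul(2, c), -1)) = Mul(7, Mul(Rational(1, 2), Pow(c, -1))) = Mul(Rational(7, 2), Pow(c, -1)))
Function('S')(G, g) = Add(Rational(-1, 4), Mul(2, G)) (Function('S')(G, g) = Add(G, Add(G, Mul(Rational(7, 2), Pow(-14, -1)))) = Add(G, Add(G, Mul(Rational(7, 2), Rational(-1, 14)))) = Add(G, Add(G, Rational(-1, 4))) = Add(G, Add(Rational(-1, 4), G)) = Add(Rational(-1, 4), Mul(2, G)))
Pow(Add(Function('S')(-312, L), -18920), -1) = Pow(Add(Add(Rational(-1, 4), Mul(2, -312)), -18920), -1) = Pow(Add(Add(Rational(-1, 4), -624), -18920), -1) = Pow(Add(Rational(-2497, 4), -18920), -1) = Pow(Rational(-78177, 4), -1) = Rational(-4, 78177)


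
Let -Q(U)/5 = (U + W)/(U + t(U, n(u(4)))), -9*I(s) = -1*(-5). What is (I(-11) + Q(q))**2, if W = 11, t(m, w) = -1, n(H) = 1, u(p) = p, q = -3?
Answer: 7225/81 ≈ 89.198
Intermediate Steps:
I(s) = -5/9 (I(s) = -(-1)*(-5)/9 = -1/9*5 = -5/9)
Q(U) = -5*(11 + U)/(-1 + U) (Q(U) = -5*(U + 11)/(U - 1) = -5*(11 + U)/(-1 + U))
(I(-11) + Q(q))**2 = (-5/9 + 5*(-11 - 1*(-3))/(-1 - 3))**2 = (-5/9 + 5*(-11 + 3)/(-4))**2 = (-5/9 + 5*(-1/4)*(-8))**2 = (-5/9 + 10)**2 = (85/9)**2 = 7225/81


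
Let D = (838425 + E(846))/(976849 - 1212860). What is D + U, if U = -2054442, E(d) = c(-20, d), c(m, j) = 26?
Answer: -484871749313/236011 ≈ -2.0544e+6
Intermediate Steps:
E(d) = 26
D = -838451/236011 (D = (838425 + 26)/(976849 - 1212860) = 838451/(-236011) = 838451*(-1/236011) = -838451/236011 ≈ -3.5526)
D + U = -838451/236011 - 2054442 = -484871749313/236011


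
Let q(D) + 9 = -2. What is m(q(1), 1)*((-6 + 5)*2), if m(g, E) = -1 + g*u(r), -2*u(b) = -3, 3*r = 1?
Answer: 35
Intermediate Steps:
r = 1/3 (r = (1/3)*1 = 1/3 ≈ 0.33333)
u(b) = 3/2 (u(b) = -1/2*(-3) = 3/2)
q(D) = -11 (q(D) = -9 - 2 = -11)
m(g, E) = -1 + 3*g/2 (m(g, E) = -1 + g*(3/2) = -1 + 3*g/2)
m(q(1), 1)*((-6 + 5)*2) = (-1 + (3/2)*(-11))*((-6 + 5)*2) = (-1 - 33/2)*(-1*2) = -35/2*(-2) = 35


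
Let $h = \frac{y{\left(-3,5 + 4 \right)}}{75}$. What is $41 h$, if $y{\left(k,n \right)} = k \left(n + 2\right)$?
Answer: $- \frac{451}{25} \approx -18.04$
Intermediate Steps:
$y{\left(k,n \right)} = k \left(2 + n\right)$
$h = - \frac{11}{25}$ ($h = \frac{\left(-3\right) \left(2 + \left(5 + 4\right)\right)}{75} = - 3 \left(2 + 9\right) \frac{1}{75} = \left(-3\right) 11 \cdot \frac{1}{75} = \left(-33\right) \frac{1}{75} = - \frac{11}{25} \approx -0.44$)
$41 h = 41 \left(- \frac{11}{25}\right) = - \frac{451}{25}$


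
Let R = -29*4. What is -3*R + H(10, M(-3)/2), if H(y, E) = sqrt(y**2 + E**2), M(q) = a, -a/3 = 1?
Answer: 348 + sqrt(409)/2 ≈ 358.11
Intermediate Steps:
a = -3 (a = -3*1 = -3)
M(q) = -3
R = -116
H(y, E) = sqrt(E**2 + y**2)
-3*R + H(10, M(-3)/2) = -3*(-116) + sqrt((-3/2)**2 + 10**2) = 348 + sqrt((-3*1/2)**2 + 100) = 348 + sqrt((-3/2)**2 + 100) = 348 + sqrt(9/4 + 100) = 348 + sqrt(409/4) = 348 + sqrt(409)/2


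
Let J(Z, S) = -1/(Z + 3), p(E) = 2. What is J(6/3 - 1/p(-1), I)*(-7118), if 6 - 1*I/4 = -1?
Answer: 14236/9 ≈ 1581.8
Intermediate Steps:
I = 28 (I = 24 - 4*(-1) = 24 + 4 = 28)
J(Z, S) = -1/(3 + Z)
J(6/3 - 1/p(-1), I)*(-7118) = -1/(3 + (6/3 - 1/2))*(-7118) = -1/(3 + (6*(⅓) - 1*½))*(-7118) = -1/(3 + (2 - ½))*(-7118) = -1/(3 + 3/2)*(-7118) = -1/9/2*(-7118) = -1*2/9*(-7118) = -2/9*(-7118) = 14236/9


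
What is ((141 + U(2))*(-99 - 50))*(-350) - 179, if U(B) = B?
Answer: 7457271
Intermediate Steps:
((141 + U(2))*(-99 - 50))*(-350) - 179 = ((141 + 2)*(-99 - 50))*(-350) - 179 = (143*(-149))*(-350) - 179 = -21307*(-350) - 179 = 7457450 - 179 = 7457271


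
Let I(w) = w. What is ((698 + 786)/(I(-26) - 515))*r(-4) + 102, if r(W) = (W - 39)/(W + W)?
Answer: 94411/1082 ≈ 87.256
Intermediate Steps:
r(W) = (-39 + W)/(2*W) (r(W) = (-39 + W)/((2*W)) = (-39 + W)*(1/(2*W)) = (-39 + W)/(2*W))
((698 + 786)/(I(-26) - 515))*r(-4) + 102 = ((698 + 786)/(-26 - 515))*((1/2)*(-39 - 4)/(-4)) + 102 = (1484/(-541))*((1/2)*(-1/4)*(-43)) + 102 = (1484*(-1/541))*(43/8) + 102 = -1484/541*43/8 + 102 = -15953/1082 + 102 = 94411/1082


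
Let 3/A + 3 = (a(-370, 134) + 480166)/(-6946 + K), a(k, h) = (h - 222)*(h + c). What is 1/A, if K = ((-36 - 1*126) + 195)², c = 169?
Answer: -471073/17571 ≈ -26.810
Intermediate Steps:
K = 1089 (K = ((-36 - 126) + 195)² = (-162 + 195)² = 33² = 1089)
a(k, h) = (-222 + h)*(169 + h) (a(k, h) = (h - 222)*(h + 169) = (-222 + h)*(169 + h))
A = -17571/471073 (A = 3/(-3 + ((-37518 + 134² - 53*134) + 480166)/(-6946 + 1089)) = 3/(-3 + ((-37518 + 17956 - 7102) + 480166)/(-5857)) = 3/(-3 + (-26664 + 480166)*(-1/5857)) = 3/(-3 + 453502*(-1/5857)) = 3/(-3 - 453502/5857) = 3/(-471073/5857) = 3*(-5857/471073) = -17571/471073 ≈ -0.037300)
1/A = 1/(-17571/471073) = -471073/17571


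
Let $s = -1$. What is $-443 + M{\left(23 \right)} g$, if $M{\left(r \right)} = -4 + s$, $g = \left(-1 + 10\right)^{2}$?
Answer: $-848$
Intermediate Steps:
$g = 81$ ($g = 9^{2} = 81$)
$M{\left(r \right)} = -5$ ($M{\left(r \right)} = -4 - 1 = -5$)
$-443 + M{\left(23 \right)} g = -443 - 405 = -848$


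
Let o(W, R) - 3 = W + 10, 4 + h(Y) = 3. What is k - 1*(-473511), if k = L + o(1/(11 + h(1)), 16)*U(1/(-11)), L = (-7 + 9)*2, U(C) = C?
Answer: 52086519/110 ≈ 4.7351e+5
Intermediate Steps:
h(Y) = -1 (h(Y) = -4 + 3 = -1)
L = 4 (L = 2*2 = 4)
o(W, R) = 13 + W (o(W, R) = 3 + (W + 10) = 3 + (10 + W) = 13 + W)
k = 309/110 (k = 4 + (13 + 1/(11 - 1))/(-11) = 4 + (13 + 1/10)*(-1/11) = 4 + (131/10)*(-1/11) = 4 - 131/110 = 309/110 ≈ 2.8091)
k - 1*(-473511) = 309/110 - 1*(-473511) = 309/110 + 473511 = 52086519/110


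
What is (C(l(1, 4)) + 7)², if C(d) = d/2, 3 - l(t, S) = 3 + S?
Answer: 25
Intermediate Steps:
l(t, S) = -S (l(t, S) = 3 - (3 + S) = 3 + (-3 - S) = -S)
C(d) = d/2 (C(d) = d*(½) = d/2)
(C(l(1, 4)) + 7)² = ((-1*4)/2 + 7)² = ((½)*(-4) + 7)² = (-2 + 7)² = 5² = 25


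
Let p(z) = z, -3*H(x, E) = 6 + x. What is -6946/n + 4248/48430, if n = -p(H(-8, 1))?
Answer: 252298209/24215 ≈ 10419.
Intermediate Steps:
H(x, E) = -2 - x/3 (H(x, E) = -(6 + x)/3 = -2 - x/3)
n = -2/3 (n = -(-2 - 1/3*(-8)) = -(-2 + 8/3) = -1*2/3 = -2/3 ≈ -0.66667)
-6946/n + 4248/48430 = -6946/(-2/3) + 4248/48430 = -6946*(-3/2) + 4248*(1/48430) = 10419 + 2124/24215 = 252298209/24215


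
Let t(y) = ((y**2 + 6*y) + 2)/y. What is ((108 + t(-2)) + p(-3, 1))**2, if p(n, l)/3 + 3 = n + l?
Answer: 9216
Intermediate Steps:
p(n, l) = -9 + 3*l + 3*n (p(n, l) = -9 + 3*(n + l) = -9 + 3*(l + n) = -9 + (3*l + 3*n) = -9 + 3*l + 3*n)
t(y) = (2 + y**2 + 6*y)/y
((108 + t(-2)) + p(-3, 1))**2 = ((108 + (6 - 2 + 2/(-2))) + (-9 + 3*1 + 3*(-3)))**2 = ((108 + (6 - 2 + 2*(-1/2))) + (-9 + 3 - 9))**2 = ((108 + (6 - 2 - 1)) - 15)**2 = ((108 + 3) - 15)**2 = (111 - 15)**2 = 96**2 = 9216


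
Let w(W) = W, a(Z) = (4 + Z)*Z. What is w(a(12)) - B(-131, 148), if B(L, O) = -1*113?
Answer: 305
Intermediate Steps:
B(L, O) = -113
a(Z) = Z*(4 + Z)
w(a(12)) - B(-131, 148) = 12*(4 + 12) - 1*(-113) = 12*16 + 113 = 192 + 113 = 305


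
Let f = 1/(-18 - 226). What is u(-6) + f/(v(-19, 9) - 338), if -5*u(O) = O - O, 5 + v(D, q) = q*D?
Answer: 1/125416 ≈ 7.9735e-6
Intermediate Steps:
v(D, q) = -5 + D*q (v(D, q) = -5 + q*D = -5 + D*q)
u(O) = 0 (u(O) = -(O - O)/5 = -⅕*0 = 0)
f = -1/244 (f = 1/(-244) = -1/244 ≈ -0.0040984)
u(-6) + f/(v(-19, 9) - 338) = 0 - 1/244/((-5 - 19*9) - 338) = 0 - 1/244/((-5 - 171) - 338) = 0 - 1/244/(-176 - 338) = 0 - 1/244/(-514) = 0 - 1/514*(-1/244) = 0 + 1/125416 = 1/125416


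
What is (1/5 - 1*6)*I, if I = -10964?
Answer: 317956/5 ≈ 63591.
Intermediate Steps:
(1/5 - 1*6)*I = (1/5 - 1*6)*(-10964) = (⅕ - 6)*(-10964) = -29/5*(-10964) = 317956/5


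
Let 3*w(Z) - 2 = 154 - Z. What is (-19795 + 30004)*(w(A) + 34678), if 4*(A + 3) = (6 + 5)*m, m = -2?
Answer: 709174991/2 ≈ 3.5459e+8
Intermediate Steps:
A = -17/2 (A = -3 + ((6 + 5)*(-2))/4 = -3 + (11*(-2))/4 = -3 + (1/4)*(-22) = -3 - 11/2 = -17/2 ≈ -8.5000)
w(Z) = 52 - Z/3 (w(Z) = 2/3 + (154 - Z)/3 = 2/3 + (154/3 - Z/3) = 52 - Z/3)
(-19795 + 30004)*(w(A) + 34678) = (-19795 + 30004)*((52 - 1/3*(-17/2)) + 34678) = 10209*((52 + 17/6) + 34678) = 10209*(329/6 + 34678) = 10209*(208397/6) = 709174991/2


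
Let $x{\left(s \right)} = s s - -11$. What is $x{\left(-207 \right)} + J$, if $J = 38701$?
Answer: $81561$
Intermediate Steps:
$x{\left(s \right)} = 11 + s^{2}$ ($x{\left(s \right)} = s^{2} + 11 = 11 + s^{2}$)
$x{\left(-207 \right)} + J = \left(11 + \left(-207\right)^{2}\right) + 38701 = \left(11 + 42849\right) + 38701 = 42860 + 38701 = 81561$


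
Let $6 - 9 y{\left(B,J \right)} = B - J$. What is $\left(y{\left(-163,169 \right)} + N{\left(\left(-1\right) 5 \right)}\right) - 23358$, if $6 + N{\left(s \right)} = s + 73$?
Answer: $- \frac{209326}{9} \approx -23258.0$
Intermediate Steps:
$y{\left(B,J \right)} = \frac{2}{3} - \frac{B}{9} + \frac{J}{9}$ ($y{\left(B,J \right)} = \frac{2}{3} - \frac{B - J}{9} = \frac{2}{3} - \left(- \frac{J}{9} + \frac{B}{9}\right) = \frac{2}{3} - \frac{B}{9} + \frac{J}{9}$)
$N{\left(s \right)} = 67 + s$ ($N{\left(s \right)} = -6 + \left(s + 73\right) = -6 + \left(73 + s\right) = 67 + s$)
$\left(y{\left(-163,169 \right)} + N{\left(\left(-1\right) 5 \right)}\right) - 23358 = \left(\left(\frac{2}{3} - - \frac{163}{9} + \frac{1}{9} \cdot 169\right) + \left(67 - 5\right)\right) - 23358 = \left(\left(\frac{2}{3} + \frac{163}{9} + \frac{169}{9}\right) + \left(67 - 5\right)\right) - 23358 = \left(\frac{338}{9} + 62\right) - 23358 = \frac{896}{9} - 23358 = - \frac{209326}{9}$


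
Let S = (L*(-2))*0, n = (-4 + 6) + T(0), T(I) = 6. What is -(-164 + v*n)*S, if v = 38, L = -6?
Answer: 0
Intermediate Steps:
n = 8 (n = (-4 + 6) + 6 = 2 + 6 = 8)
S = 0 (S = -6*(-2)*0 = 12*0 = 0)
-(-164 + v*n)*S = -(-164 + 38*8)*0 = -(-164 + 304)*0 = -140*0 = -1*0 = 0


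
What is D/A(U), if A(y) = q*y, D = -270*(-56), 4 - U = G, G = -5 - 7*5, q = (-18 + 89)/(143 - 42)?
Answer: 381780/781 ≈ 488.83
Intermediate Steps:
q = 71/101 ≈ 0.70297
G = -40 (G = -5 - 35 = -40)
U = 44 (U = 4 - 1*(-40) = 4 + 40 = 44)
D = 15120
A(y) = 71*y/101
D/A(U) = 15120/(((71/101)*44)) = 15120/(3124/101) = 15120*(101/3124) = 381780/781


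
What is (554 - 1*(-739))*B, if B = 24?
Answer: 31032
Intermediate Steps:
(554 - 1*(-739))*B = (554 - 1*(-739))*24 = (554 + 739)*24 = 1293*24 = 31032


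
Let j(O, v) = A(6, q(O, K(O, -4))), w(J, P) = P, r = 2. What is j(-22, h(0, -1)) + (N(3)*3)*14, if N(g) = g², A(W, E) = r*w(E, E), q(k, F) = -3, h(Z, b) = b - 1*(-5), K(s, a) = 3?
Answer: 372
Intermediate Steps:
h(Z, b) = 5 + b (h(Z, b) = b + 5 = 5 + b)
A(W, E) = 2*E
j(O, v) = -6 (j(O, v) = 2*(-3) = -6)
j(-22, h(0, -1)) + (N(3)*3)*14 = -6 + (3²*3)*14 = -6 + (9*3)*14 = -6 + 27*14 = -6 + 378 = 372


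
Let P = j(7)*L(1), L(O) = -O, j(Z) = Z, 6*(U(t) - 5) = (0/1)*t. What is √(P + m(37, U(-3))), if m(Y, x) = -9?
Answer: 4*I ≈ 4.0*I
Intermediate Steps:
U(t) = 5 (U(t) = 5 + ((0/1)*t)/6 = 5 + ((0*1)*t)/6 = 5 + (0*t)/6 = 5 + (⅙)*0 = 5 + 0 = 5)
P = -7 (P = 7*(-1*1) = 7*(-1) = -7)
√(P + m(37, U(-3))) = √(-7 - 9) = √(-16) = 4*I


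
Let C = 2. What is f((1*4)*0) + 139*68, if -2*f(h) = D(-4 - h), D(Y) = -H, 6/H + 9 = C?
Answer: 66161/7 ≈ 9451.6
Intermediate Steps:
H = -6/7 (H = 6/(-9 + 2) = 6/(-7) = 6*(-⅐) = -6/7 ≈ -0.85714)
D(Y) = 6/7 (D(Y) = -1*(-6/7) = 6/7)
f(h) = -3/7 (f(h) = -½*6/7 = -3/7)
f((1*4)*0) + 139*68 = -3/7 + 139*68 = -3/7 + 9452 = 66161/7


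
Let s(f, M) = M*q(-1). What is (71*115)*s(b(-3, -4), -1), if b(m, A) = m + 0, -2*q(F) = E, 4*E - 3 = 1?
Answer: 8165/2 ≈ 4082.5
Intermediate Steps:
E = 1 (E = ¾ + (¼)*1 = ¾ + ¼ = 1)
q(F) = -½ (q(F) = -½*1 = -½)
b(m, A) = m
s(f, M) = -M/2 (s(f, M) = M*(-½) = -M/2)
(71*115)*s(b(-3, -4), -1) = (71*115)*(-½*(-1)) = 8165*(½) = 8165/2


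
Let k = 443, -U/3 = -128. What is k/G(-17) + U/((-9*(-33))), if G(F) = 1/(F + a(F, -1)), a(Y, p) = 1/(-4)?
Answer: -3025621/396 ≈ -7640.5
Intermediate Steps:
U = 384 (U = -3*(-128) = 384)
a(Y, p) = -1/4
G(F) = 1/(-1/4 + F) (G(F) = 1/(F - 1/4) = 1/(-1/4 + F))
k/G(-17) + U/((-9*(-33))) = 443/((4/(-1 + 4*(-17)))) + 384/((-9*(-33))) = 443/((4/(-1 - 68))) + 384/297 = 443/((4/(-69))) + 384*(1/297) = 443/((4*(-1/69))) + 128/99 = 443/(-4/69) + 128/99 = 443*(-69/4) + 128/99 = -30567/4 + 128/99 = -3025621/396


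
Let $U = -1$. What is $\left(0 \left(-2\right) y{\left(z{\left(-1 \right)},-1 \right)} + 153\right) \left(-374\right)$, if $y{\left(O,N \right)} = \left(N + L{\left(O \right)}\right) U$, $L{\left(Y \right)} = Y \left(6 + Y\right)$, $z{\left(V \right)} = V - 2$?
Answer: $-57222$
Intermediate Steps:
$z{\left(V \right)} = -2 + V$
$y{\left(O,N \right)} = - N - O \left(6 + O\right)$ ($y{\left(O,N \right)} = \left(N + O \left(6 + O\right)\right) \left(-1\right) = - N - O \left(6 + O\right)$)
$\left(0 \left(-2\right) y{\left(z{\left(-1 \right)},-1 \right)} + 153\right) \left(-374\right) = \left(0 \left(-2\right) \left(\left(-1\right) \left(-1\right) - \left(-2 - 1\right) \left(6 - 3\right)\right) + 153\right) \left(-374\right) = \left(0 \left(1 - - 3 \left(6 - 3\right)\right) + 153\right) \left(-374\right) = \left(0 \left(1 - \left(-3\right) 3\right) + 153\right) \left(-374\right) = \left(0 \left(1 + 9\right) + 153\right) \left(-374\right) = \left(0 \cdot 10 + 153\right) \left(-374\right) = \left(0 + 153\right) \left(-374\right) = 153 \left(-374\right) = -57222$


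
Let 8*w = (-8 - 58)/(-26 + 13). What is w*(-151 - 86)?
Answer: -7821/52 ≈ -150.40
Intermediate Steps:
w = 33/52 (w = ((-8 - 58)/(-26 + 13))/8 = (-66/(-13))/8 = (-66*(-1/13))/8 = (⅛)*(66/13) = 33/52 ≈ 0.63461)
w*(-151 - 86) = 33*(-151 - 86)/52 = (33/52)*(-237) = -7821/52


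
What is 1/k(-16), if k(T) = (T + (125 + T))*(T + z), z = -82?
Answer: -1/9114 ≈ -0.00010972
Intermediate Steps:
k(T) = (-82 + T)*(125 + 2*T) (k(T) = (T + (125 + T))*(T - 82) = (125 + 2*T)*(-82 + T) = (-82 + T)*(125 + 2*T))
1/k(-16) = 1/(-10250 - 39*(-16) + 2*(-16)²) = 1/(-10250 + 624 + 2*256) = 1/(-10250 + 624 + 512) = 1/(-9114) = -1/9114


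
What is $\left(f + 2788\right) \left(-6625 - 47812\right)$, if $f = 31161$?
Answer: $-1848081713$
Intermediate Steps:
$\left(f + 2788\right) \left(-6625 - 47812\right) = \left(31161 + 2788\right) \left(-6625 - 47812\right) = 33949 \left(-54437\right) = -1848081713$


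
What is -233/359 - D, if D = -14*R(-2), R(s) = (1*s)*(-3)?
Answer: 29923/359 ≈ 83.351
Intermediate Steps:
R(s) = -3*s (R(s) = s*(-3) = -3*s)
D = -84 (D = -(-42)*(-2) = -14*6 = -84)
-233/359 - D = -233/359 - 1*(-84) = -233*1/359 + 84 = -233/359 + 84 = 29923/359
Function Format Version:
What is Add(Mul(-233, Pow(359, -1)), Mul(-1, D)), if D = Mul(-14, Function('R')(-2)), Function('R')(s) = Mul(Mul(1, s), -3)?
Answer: Rational(29923, 359) ≈ 83.351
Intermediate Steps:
Function('R')(s) = Mul(-3, s) (Function('R')(s) = Mul(s, -3) = Mul(-3, s))
D = -84 (D = Mul(-14, Mul(-3, -2)) = Mul(-14, 6) = -84)
Add(Mul(-233, Pow(359, -1)), Mul(-1, D)) = Add(Mul(-233, Pow(359, -1)), Mul(-1, -84)) = Add(Mul(-233, Rational(1, 359)), 84) = Add(Rational(-233, 359), 84) = Rational(29923, 359)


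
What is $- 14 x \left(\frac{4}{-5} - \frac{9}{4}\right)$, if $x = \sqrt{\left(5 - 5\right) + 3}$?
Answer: $\frac{427 \sqrt{3}}{10} \approx 73.959$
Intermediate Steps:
$x = \sqrt{3}$ ($x = \sqrt{0 + 3} = \sqrt{3} \approx 1.732$)
$- 14 x \left(\frac{4}{-5} - \frac{9}{4}\right) = - 14 \sqrt{3} \left(\frac{4}{-5} - \frac{9}{4}\right) = - 14 \sqrt{3} \left(4 \left(- \frac{1}{5}\right) - \frac{9}{4}\right) = - 14 \sqrt{3} \left(- \frac{4}{5} - \frac{9}{4}\right) = - 14 \sqrt{3} \left(- \frac{61}{20}\right) = \frac{427 \sqrt{3}}{10}$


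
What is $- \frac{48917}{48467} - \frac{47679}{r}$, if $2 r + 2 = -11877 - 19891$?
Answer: $\frac{511270516}{256632765} \approx 1.9922$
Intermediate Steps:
$r = -15885$ ($r = -1 + \frac{-11877 - 19891}{2} = -1 + \frac{1}{2} \left(-31768\right) = -1 - 15884 = -15885$)
$- \frac{48917}{48467} - \frac{47679}{r} = - \frac{48917}{48467} - \frac{47679}{-15885} = \left(-48917\right) \frac{1}{48467} - - \frac{15893}{5295} = - \frac{48917}{48467} + \frac{15893}{5295} = \frac{511270516}{256632765}$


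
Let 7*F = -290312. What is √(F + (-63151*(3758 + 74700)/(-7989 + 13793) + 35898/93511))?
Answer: 15*I*√14355757834010597954026/1899582454 ≈ 946.12*I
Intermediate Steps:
F = -290312/7 (F = (⅐)*(-290312) = -290312/7 ≈ -41473.)
√(F + (-63151*(3758 + 74700)/(-7989 + 13793) + 35898/93511)) = √(-290312/7 + (-63151*(3758 + 74700)/(-7989 + 13793) + 35898/93511)) = √(-290312/7 + (-63151/(5804/78458) + 35898*(1/93511))) = √(-290312/7 + (-63151/(5804*(1/78458)) + 35898/93511)) = √(-290312/7 + (-63151/2902/39229 + 35898/93511)) = √(-290312/7 + (-63151*39229/2902 + 35898/93511)) = √(-290312/7 + (-2477350579/2902 + 35898/93511)) = √(-290312/7 - 231659425816873/271368922) = √(-1700397635201775/1899582454) = 15*I*√14355757834010597954026/1899582454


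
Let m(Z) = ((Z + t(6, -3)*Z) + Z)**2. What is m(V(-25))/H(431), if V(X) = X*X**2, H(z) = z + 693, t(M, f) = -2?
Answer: 0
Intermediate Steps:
H(z) = 693 + z
V(X) = X**3
m(Z) = 0 (m(Z) = ((Z - 2*Z) + Z)**2 = (-Z + Z)**2 = 0**2 = 0)
m(V(-25))/H(431) = 0/(693 + 431) = 0/1124 = 0*(1/1124) = 0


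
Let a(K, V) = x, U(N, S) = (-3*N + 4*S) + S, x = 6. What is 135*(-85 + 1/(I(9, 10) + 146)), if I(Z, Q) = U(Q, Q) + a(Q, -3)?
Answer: -1973565/172 ≈ -11474.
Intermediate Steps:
U(N, S) = -3*N + 5*S
a(K, V) = 6
I(Z, Q) = 6 + 2*Q (I(Z, Q) = (-3*Q + 5*Q) + 6 = 2*Q + 6 = 6 + 2*Q)
135*(-85 + 1/(I(9, 10) + 146)) = 135*(-85 + 1/((6 + 2*10) + 146)) = 135*(-85 + 1/((6 + 20) + 146)) = 135*(-85 + 1/(26 + 146)) = 135*(-85 + 1/172) = 135*(-14619/172) = -1973565/172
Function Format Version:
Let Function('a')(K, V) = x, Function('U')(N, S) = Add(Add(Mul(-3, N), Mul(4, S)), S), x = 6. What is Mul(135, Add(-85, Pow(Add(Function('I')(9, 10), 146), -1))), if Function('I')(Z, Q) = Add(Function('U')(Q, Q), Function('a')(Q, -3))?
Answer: Rational(-1973565, 172) ≈ -11474.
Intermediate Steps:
Function('U')(N, S) = Add(Mul(-3, N), Mul(5, S))
Function('a')(K, V) = 6
Function('I')(Z, Q) = Add(6, Mul(2, Q)) (Function('I')(Z, Q) = Add(Add(Mul(-3, Q), Mul(5, Q)), 6) = Add(Mul(2, Q), 6) = Add(6, Mul(2, Q)))
Mul(135, Add(-85, Pow(Add(Function('I')(9, 10), 146), -1))) = Mul(135, Add(-85, Pow(Add(Add(6, Mul(2, 10)), 146), -1))) = Mul(135, Add(-85, Pow(Add(Add(6, 20), 146), -1))) = Mul(135, Add(-85, Pow(Add(26, 146), -1))) = Mul(135, Add(-85, Pow(172, -1))) = Mul(135, Add(-85, Rational(1, 172))) = Mul(135, Rational(-14619, 172)) = Rational(-1973565, 172)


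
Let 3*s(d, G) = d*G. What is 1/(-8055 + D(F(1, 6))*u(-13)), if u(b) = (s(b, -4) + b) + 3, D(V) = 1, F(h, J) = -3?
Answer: -3/24143 ≈ -0.00012426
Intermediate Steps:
s(d, G) = G*d/3 (s(d, G) = (d*G)/3 = (G*d)/3 = G*d/3)
u(b) = 3 - b/3 (u(b) = ((⅓)*(-4)*b + b) + 3 = (-4*b/3 + b) + 3 = -b/3 + 3 = 3 - b/3)
1/(-8055 + D(F(1, 6))*u(-13)) = 1/(-8055 + 1*(3 - ⅓*(-13))) = 1/(-8055 + 1*(3 + 13/3)) = 1/(-8055 + 1*(22/3)) = 1/(-8055 + 22/3) = 1/(-24143/3) = -3/24143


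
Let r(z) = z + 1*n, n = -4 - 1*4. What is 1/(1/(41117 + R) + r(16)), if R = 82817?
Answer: 123934/991473 ≈ 0.12500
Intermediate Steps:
n = -8 (n = -4 - 4 = -8)
r(z) = -8 + z (r(z) = z + 1*(-8) = z - 8 = -8 + z)
1/(1/(41117 + R) + r(16)) = 1/(1/(41117 + 82817) + (-8 + 16)) = 1/(1/123934 + 8) = 1/(991473/123934) = 123934/991473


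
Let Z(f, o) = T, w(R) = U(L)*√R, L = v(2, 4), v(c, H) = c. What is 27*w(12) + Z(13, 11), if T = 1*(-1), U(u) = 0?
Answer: -1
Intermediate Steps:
L = 2
w(R) = 0 (w(R) = 0*√R = 0)
T = -1
Z(f, o) = -1
27*w(12) + Z(13, 11) = 27*0 - 1 = 0 - 1 = -1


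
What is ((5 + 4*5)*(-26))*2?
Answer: -1300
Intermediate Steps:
((5 + 4*5)*(-26))*2 = ((5 + 20)*(-26))*2 = (25*(-26))*2 = -650*2 = -1300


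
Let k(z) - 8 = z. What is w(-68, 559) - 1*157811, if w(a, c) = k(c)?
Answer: -157244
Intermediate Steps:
k(z) = 8 + z
w(a, c) = 8 + c
w(-68, 559) - 1*157811 = (8 + 559) - 1*157811 = 567 - 157811 = -157244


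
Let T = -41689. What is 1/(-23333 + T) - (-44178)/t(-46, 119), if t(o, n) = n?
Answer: 2872541797/7737618 ≈ 371.24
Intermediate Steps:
1/(-23333 + T) - (-44178)/t(-46, 119) = 1/(-23333 - 41689) - (-44178)/119 = 1/(-65022) - (-44178)/119 = -1/65022 - 1*(-44178/119) = -1/65022 + 44178/119 = 2872541797/7737618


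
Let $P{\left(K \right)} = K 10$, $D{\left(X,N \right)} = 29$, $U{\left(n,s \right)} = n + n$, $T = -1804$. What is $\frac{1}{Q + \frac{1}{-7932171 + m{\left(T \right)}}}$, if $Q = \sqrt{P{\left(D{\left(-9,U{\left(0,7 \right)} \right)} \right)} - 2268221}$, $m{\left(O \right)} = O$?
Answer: $- \frac{7933975}{142761628284625756876} - \frac{62947959300625 i \sqrt{2267931}}{142761628284625756876} \approx -5.5575 \cdot 10^{-14} - 0.00066403 i$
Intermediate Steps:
$U{\left(n,s \right)} = 2 n$
$P{\left(K \right)} = 10 K$
$Q = i \sqrt{2267931}$ ($Q = \sqrt{10 \cdot 29 - 2268221} = \sqrt{290 - 2268221} = \sqrt{-2267931} = i \sqrt{2267931} \approx 1506.0 i$)
$\frac{1}{Q + \frac{1}{-7932171 + m{\left(T \right)}}} = \frac{1}{i \sqrt{2267931} + \frac{1}{-7932171 - 1804}} = \frac{1}{i \sqrt{2267931} + \frac{1}{-7933975}} = \frac{1}{i \sqrt{2267931} - \frac{1}{7933975}} = \frac{1}{- \frac{1}{7933975} + i \sqrt{2267931}}$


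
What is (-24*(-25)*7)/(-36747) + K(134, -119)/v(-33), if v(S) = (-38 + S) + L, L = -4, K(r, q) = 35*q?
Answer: 3394139/61245 ≈ 55.419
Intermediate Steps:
v(S) = -42 + S (v(S) = (-38 + S) - 4 = -42 + S)
(-24*(-25)*7)/(-36747) + K(134, -119)/v(-33) = (-24*(-25)*7)/(-36747) + (35*(-119))/(-42 - 33) = (600*7)*(-1/36747) - 4165/(-75) = 4200*(-1/36747) - 4165*(-1/75) = -1400/12249 + 833/15 = 3394139/61245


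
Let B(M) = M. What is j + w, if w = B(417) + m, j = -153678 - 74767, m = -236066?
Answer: -464094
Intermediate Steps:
j = -228445
w = -235649 (w = 417 - 236066 = -235649)
j + w = -228445 - 235649 = -464094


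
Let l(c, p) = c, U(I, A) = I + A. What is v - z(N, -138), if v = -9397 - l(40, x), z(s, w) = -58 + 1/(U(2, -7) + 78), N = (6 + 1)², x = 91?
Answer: -684668/73 ≈ -9379.0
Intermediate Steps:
U(I, A) = A + I
N = 49 (N = 7² = 49)
z(s, w) = -4233/73 (z(s, w) = -58 + 1/((-7 + 2) + 78) = -58 + 1/(-5 + 78) = -58 + 1/73 = -4233/73)
v = -9437 (v = -9397 - 1*40 = -9397 - 40 = -9437)
v - z(N, -138) = -9437 - 1*(-4233/73) = -9437 + 4233/73 = -684668/73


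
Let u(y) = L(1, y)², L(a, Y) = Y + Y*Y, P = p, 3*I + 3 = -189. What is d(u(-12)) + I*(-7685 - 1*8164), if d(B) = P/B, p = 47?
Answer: 17673790511/17424 ≈ 1.0143e+6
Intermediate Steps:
I = -64 (I = -1 + (⅓)*(-189) = -1 - 63 = -64)
P = 47
L(a, Y) = Y + Y²
u(y) = y²*(1 + y)² (u(y) = (y*(1 + y))² = y²*(1 + y)²)
d(B) = 47/B
d(u(-12)) + I*(-7685 - 1*8164) = 47/(((-12)²*(1 - 12)²)) - 64*(-7685 - 1*8164) = 47/((144*(-11)²)) - 64*(-7685 - 8164) = 47/((144*121)) - 64*(-15849) = 47/17424 + 1014336 = 17673790511/17424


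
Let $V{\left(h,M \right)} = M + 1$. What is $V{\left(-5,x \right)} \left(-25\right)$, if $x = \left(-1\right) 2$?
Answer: $25$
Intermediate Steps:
$x = -2$
$V{\left(h,M \right)} = 1 + M$
$V{\left(-5,x \right)} \left(-25\right) = \left(1 - 2\right) \left(-25\right) = \left(-1\right) \left(-25\right) = 25$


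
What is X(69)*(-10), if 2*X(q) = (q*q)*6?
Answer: -142830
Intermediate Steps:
X(q) = 3*q² (X(q) = ((q*q)*6)/2 = (q²*6)/2 = (6*q²)/2 = 3*q²)
X(69)*(-10) = (3*69²)*(-10) = (3*4761)*(-10) = 14283*(-10) = -142830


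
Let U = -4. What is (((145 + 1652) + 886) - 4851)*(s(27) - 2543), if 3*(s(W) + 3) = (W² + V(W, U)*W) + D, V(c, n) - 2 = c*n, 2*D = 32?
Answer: 21148840/3 ≈ 7.0496e+6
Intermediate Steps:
D = 16 (D = (½)*32 = 16)
V(c, n) = 2 + c*n
s(W) = 7/3 + W²/3 + W*(2 - 4*W)/3 (s(W) = -3 + ((W² + (2 + W*(-4))*W) + 16)/3 = -3 + ((W² + (2 - 4*W)*W) + 16)/3 = -3 + ((W² + W*(2 - 4*W)) + 16)/3 = -3 + (16 + W² + W*(2 - 4*W))/3 = -3 + (16/3 + W²/3 + W*(2 - 4*W)/3) = 7/3 + W²/3 + W*(2 - 4*W)/3)
(((145 + 1652) + 886) - 4851)*(s(27) - 2543) = (((145 + 1652) + 886) - 4851)*((7/3 - 1*27² + (⅔)*27) - 2543) = ((1797 + 886) - 4851)*((7/3 - 1*729 + 18) - 2543) = (2683 - 4851)*((7/3 - 729 + 18) - 2543) = -2168*(-2126/3 - 2543) = -2168*(-9755/3) = 21148840/3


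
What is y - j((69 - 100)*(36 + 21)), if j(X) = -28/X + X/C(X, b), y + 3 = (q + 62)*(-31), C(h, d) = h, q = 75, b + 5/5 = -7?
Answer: -7511545/1767 ≈ -4251.0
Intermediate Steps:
b = -8 (b = -1 - 7 = -8)
y = -4250 (y = -3 + (75 + 62)*(-31) = -3 + 137*(-31) = -3 - 4247 = -4250)
j(X) = 1 - 28/X (j(X) = -28/X + X/X = -28/X + 1 = 1 - 28/X)
y - j((69 - 100)*(36 + 21)) = -4250 - (-28 + (69 - 100)*(36 + 21))/((69 - 100)*(36 + 21)) = -4250 - (-28 - 31*57)/((-31*57)) = -4250 - (-28 - 1767)/(-1767) = -4250 - (-1)*(-1795)/1767 = -4250 - 1*1795/1767 = -4250 - 1795/1767 = -7511545/1767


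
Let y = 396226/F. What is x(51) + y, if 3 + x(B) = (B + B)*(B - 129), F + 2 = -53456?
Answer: -212934224/26729 ≈ -7966.4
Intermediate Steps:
F = -53458 (F = -2 - 53456 = -53458)
y = -198113/26729 (y = 396226/(-53458) = 396226*(-1/53458) = -198113/26729 ≈ -7.4119)
x(B) = -3 + 2*B*(-129 + B) (x(B) = -3 + (B + B)*(B - 129) = -3 + (2*B)*(-129 + B) = -3 + 2*B*(-129 + B))
x(51) + y = (-3 - 258*51 + 2*51**2) - 198113/26729 = (-3 - 13158 + 2*2601) - 198113/26729 = (-3 - 13158 + 5202) - 198113/26729 = -7959 - 198113/26729 = -212934224/26729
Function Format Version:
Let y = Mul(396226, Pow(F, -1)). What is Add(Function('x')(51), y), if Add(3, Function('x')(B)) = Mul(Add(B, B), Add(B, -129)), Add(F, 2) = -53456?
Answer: Rational(-212934224, 26729) ≈ -7966.4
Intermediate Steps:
F = -53458 (F = Add(-2, -53456) = -53458)
y = Rational(-198113, 26729) (y = Mul(396226, Pow(-53458, -1)) = Mul(396226, Rational(-1, 53458)) = Rational(-198113, 26729) ≈ -7.4119)
Function('x')(B) = Add(-3, Mul(2, B, Add(-129, B))) (Function('x')(B) = Add(-3, Mul(Add(B, B), Add(B, -129))) = Add(-3, Mul(Mul(2, B), Add(-129, B))) = Add(-3, Mul(2, B, Add(-129, B))))
Add(Function('x')(51), y) = Add(Add(-3, Mul(-258, 51), Mul(2, Pow(51, 2))), Rational(-198113, 26729)) = Add(Add(-3, -13158, Mul(2, 2601)), Rational(-198113, 26729)) = Add(Add(-3, -13158, 5202), Rational(-198113, 26729)) = Add(-7959, Rational(-198113, 26729)) = Rational(-212934224, 26729)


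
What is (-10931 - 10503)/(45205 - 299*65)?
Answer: -10717/12885 ≈ -0.83174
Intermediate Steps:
(-10931 - 10503)/(45205 - 299*65) = -21434/(45205 - 19435) = -21434/25770 = -21434*1/25770 = -10717/12885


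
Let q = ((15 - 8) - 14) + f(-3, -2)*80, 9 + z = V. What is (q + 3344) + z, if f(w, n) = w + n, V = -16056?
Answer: -13128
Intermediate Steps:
f(w, n) = n + w
z = -16065 (z = -9 - 16056 = -16065)
q = -407 (q = ((15 - 8) - 14) + (-2 - 3)*80 = (7 - 14) - 5*80 = -7 - 400 = -407)
(q + 3344) + z = (-407 + 3344) - 16065 = 2937 - 16065 = -13128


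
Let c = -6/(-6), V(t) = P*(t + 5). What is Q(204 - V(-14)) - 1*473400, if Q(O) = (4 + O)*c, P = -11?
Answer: -473291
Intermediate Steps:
V(t) = -55 - 11*t (V(t) = -11*(t + 5) = -11*(5 + t) = -55 - 11*t)
c = 1 (c = -6*(-⅙) = 1)
Q(O) = 4 + O (Q(O) = (4 + O)*1 = 4 + O)
Q(204 - V(-14)) - 1*473400 = (4 + (204 - (-55 - 11*(-14)))) - 1*473400 = (4 + (204 - (-55 + 154))) - 473400 = (4 + (204 - 1*99)) - 473400 = (4 + (204 - 99)) - 473400 = (4 + 105) - 473400 = 109 - 473400 = -473291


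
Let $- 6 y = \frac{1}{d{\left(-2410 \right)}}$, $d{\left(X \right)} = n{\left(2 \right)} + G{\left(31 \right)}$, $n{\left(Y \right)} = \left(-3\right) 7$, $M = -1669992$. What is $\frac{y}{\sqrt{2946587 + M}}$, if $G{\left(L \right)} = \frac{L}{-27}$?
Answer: $\frac{9 \sqrt{1276595}}{1526807620} \approx 6.6602 \cdot 10^{-6}$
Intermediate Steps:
$G{\left(L \right)} = - \frac{L}{27}$ ($G{\left(L \right)} = L \left(- \frac{1}{27}\right) = - \frac{L}{27}$)
$n{\left(Y \right)} = -21$
$d{\left(X \right)} = - \frac{598}{27}$ ($d{\left(X \right)} = -21 - \frac{31}{27} = - \frac{598}{27}$)
$y = \frac{9}{1196}$ ($y = - \frac{1}{6 \left(- \frac{598}{27}\right)} = \left(- \frac{1}{6}\right) \left(- \frac{27}{598}\right) = \frac{9}{1196} \approx 0.0075251$)
$\frac{y}{\sqrt{2946587 + M}} = \frac{9}{1196 \sqrt{2946587 - 1669992}} = \frac{9}{1196 \sqrt{1276595}} = \frac{9 \frac{\sqrt{1276595}}{1276595}}{1196} = \frac{9 \sqrt{1276595}}{1526807620}$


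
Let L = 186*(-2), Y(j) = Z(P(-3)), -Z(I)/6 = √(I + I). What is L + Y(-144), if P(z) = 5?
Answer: -372 - 6*√10 ≈ -390.97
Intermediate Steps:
Z(I) = -6*√2*√I (Z(I) = -6*√(I + I) = -6*√2*√I)
Y(j) = -6*√10 (Y(j) = -6*√2*√5 = -6*√10)
L = -372
L + Y(-144) = -372 - 6*√10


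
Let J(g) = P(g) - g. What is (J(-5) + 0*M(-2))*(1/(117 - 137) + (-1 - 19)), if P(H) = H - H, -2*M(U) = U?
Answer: -401/4 ≈ -100.25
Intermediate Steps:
M(U) = -U/2
P(H) = 0
J(g) = -g (J(g) = 0 - g = -g)
(J(-5) + 0*M(-2))*(1/(117 - 137) + (-1 - 19)) = (-1*(-5) + 0*(-½*(-2)))*(1/(117 - 137) + (-1 - 19)) = (5 + 0*1)*(1/(-20) - 20) = (5 + 0)*(-1/20 - 20) = 5*(-401/20) = -401/4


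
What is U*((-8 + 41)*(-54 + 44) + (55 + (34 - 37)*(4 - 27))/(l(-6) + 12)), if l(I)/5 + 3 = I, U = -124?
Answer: 1365736/33 ≈ 41386.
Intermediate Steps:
l(I) = -15 + 5*I
U*((-8 + 41)*(-54 + 44) + (55 + (34 - 37)*(4 - 27))/(l(-6) + 12)) = -124*((-8 + 41)*(-54 + 44) + (55 + (34 - 37)*(4 - 27))/((-15 + 5*(-6)) + 12)) = -124*(33*(-10) + (55 - 3*(-23))/((-15 - 30) + 12)) = -124*(-330 + (55 + 69)/(-45 + 12)) = -124*(-330 + 124/(-33)) = -124*(-330 + 124*(-1/33)) = -124*(-330 - 124/33) = -124*(-11014/33) = 1365736/33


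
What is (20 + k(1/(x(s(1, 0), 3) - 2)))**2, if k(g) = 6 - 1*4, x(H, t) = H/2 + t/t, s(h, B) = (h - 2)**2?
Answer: 484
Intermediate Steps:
s(h, B) = (-2 + h)**2
x(H, t) = 1 + H/2 (x(H, t) = H*(1/2) + 1 = H/2 + 1 = 1 + H/2)
k(g) = 2 (k(g) = 6 - 4 = 2)
(20 + k(1/(x(s(1, 0), 3) - 2)))**2 = (20 + 2)**2 = 22**2 = 484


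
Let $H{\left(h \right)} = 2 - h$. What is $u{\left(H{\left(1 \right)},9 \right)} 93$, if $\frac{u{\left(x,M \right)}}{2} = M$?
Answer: $1674$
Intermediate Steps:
$u{\left(x,M \right)} = 2 M$
$u{\left(H{\left(1 \right)},9 \right)} 93 = 2 \cdot 9 \cdot 93 = 18 \cdot 93 = 1674$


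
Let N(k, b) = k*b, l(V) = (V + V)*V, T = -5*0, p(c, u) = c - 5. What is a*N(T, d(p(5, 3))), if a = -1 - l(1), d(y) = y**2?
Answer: 0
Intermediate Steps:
p(c, u) = -5 + c
T = 0
l(V) = 2*V**2 (l(V) = (2*V)*V = 2*V**2)
N(k, b) = b*k
a = -3 (a = -1 - 2*1**2 = -1 - 2 = -3)
a*N(T, d(p(5, 3))) = -3*(-5 + 5)**2*0 = -3*0**2*0 = -0*0 = -3*0 = 0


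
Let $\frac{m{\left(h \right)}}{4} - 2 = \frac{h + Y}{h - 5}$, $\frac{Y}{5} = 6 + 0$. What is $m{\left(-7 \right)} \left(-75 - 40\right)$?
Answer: $- \frac{115}{3} \approx -38.333$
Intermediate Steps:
$Y = 30$ ($Y = 5 \left(6 + 0\right) = 5 \cdot 6 = 30$)
$m{\left(h \right)} = 8 + \frac{4 \left(30 + h\right)}{-5 + h}$ ($m{\left(h \right)} = 8 + 4 \frac{h + 30}{h - 5} = 8 + 4 \frac{30 + h}{-5 + h} = 8 + \frac{4 \left(30 + h\right)}{-5 + h}$)
$m{\left(-7 \right)} \left(-75 - 40\right) = \frac{4 \left(20 + 3 \left(-7\right)\right)}{-5 - 7} \left(-75 - 40\right) = \frac{4 \left(20 - 21\right)}{-12} \left(-115\right) = 4 \left(- \frac{1}{12}\right) \left(-1\right) \left(-115\right) = \frac{1}{3} \left(-115\right) = - \frac{115}{3}$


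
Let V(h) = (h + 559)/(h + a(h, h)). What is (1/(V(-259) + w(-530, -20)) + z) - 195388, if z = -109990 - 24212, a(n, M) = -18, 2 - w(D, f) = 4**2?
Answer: -1377027297/4178 ≈ -3.2959e+5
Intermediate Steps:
w(D, f) = -14 (w(D, f) = 2 - 1*4**2 = 2 - 1*16 = 2 - 16 = -14)
z = -134202
V(h) = (559 + h)/(-18 + h) (V(h) = (h + 559)/(h - 18) = (559 + h)/(-18 + h))
(1/(V(-259) + w(-530, -20)) + z) - 195388 = (1/((559 - 259)/(-18 - 259) - 14) - 134202) - 195388 = (1/(300/(-277) - 14) - 134202) - 195388 = (1/(-1/277*300 - 14) - 134202) - 195388 = (1/(-300/277 - 14) - 134202) - 195388 = (1/(-4178/277) - 134202) - 195388 = (-277/4178 - 134202) - 195388 = -560696233/4178 - 195388 = -1377027297/4178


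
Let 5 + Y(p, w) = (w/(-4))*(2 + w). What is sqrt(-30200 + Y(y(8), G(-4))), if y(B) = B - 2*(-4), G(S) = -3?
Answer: I*sqrt(120823)/2 ≈ 173.8*I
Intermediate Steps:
y(B) = 8 + B (y(B) = B + 8 = 8 + B)
Y(p, w) = -5 - w*(2 + w)/4 (Y(p, w) = -5 + (w/(-4))*(2 + w) = -5 + (w*(-1/4))*(2 + w) = -5 + (-w/4)*(2 + w) = -5 - w*(2 + w)/4)
sqrt(-30200 + Y(y(8), G(-4))) = sqrt(-30200 + (-5 - 1/2*(-3) - 1/4*(-3)**2)) = sqrt(-30200 + (-5 + 3/2 - 1/4*9)) = sqrt(-30200 + (-5 + 3/2 - 9/4)) = sqrt(-30200 - 23/4) = sqrt(-120823/4) = I*sqrt(120823)/2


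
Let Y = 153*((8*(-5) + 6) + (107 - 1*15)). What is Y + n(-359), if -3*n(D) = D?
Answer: 26981/3 ≈ 8993.7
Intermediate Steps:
n(D) = -D/3
Y = 8874 (Y = 153*((-40 + 6) + (107 - 15)) = 153*(-34 + 92) = 153*58 = 8874)
Y + n(-359) = 8874 - 1/3*(-359) = 8874 + 359/3 = 26981/3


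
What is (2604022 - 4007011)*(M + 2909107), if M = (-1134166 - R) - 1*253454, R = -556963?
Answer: -2916042487050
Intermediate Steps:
M = -830657 (M = (-1134166 - 1*(-556963)) - 1*253454 = (-1134166 + 556963) - 253454 = -577203 - 253454 = -830657)
(2604022 - 4007011)*(M + 2909107) = (2604022 - 4007011)*(-830657 + 2909107) = -1402989*2078450 = -2916042487050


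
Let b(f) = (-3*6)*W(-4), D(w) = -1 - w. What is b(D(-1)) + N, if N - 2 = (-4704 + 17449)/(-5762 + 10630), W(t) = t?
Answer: 372977/4868 ≈ 76.618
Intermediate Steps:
b(f) = 72 (b(f) = -3*6*(-4) = -18*(-4) = 72)
N = 22481/4868 (N = 2 + (-4704 + 17449)/(-5762 + 10630) = 2 + 12745/4868 = 22481/4868 ≈ 4.6181)
b(D(-1)) + N = 72 + 22481/4868 = 372977/4868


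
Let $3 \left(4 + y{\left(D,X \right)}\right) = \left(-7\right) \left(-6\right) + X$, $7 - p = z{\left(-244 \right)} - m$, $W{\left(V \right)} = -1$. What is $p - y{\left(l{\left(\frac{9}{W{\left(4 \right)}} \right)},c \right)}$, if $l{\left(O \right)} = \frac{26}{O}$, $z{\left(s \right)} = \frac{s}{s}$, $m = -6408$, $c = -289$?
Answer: $- \frac{18947}{3} \approx -6315.7$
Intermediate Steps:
$z{\left(s \right)} = 1$
$p = -6402$ ($p = 7 - \left(1 - -6408\right) = 7 - \left(1 + 6408\right) = 7 - 6409 = -6402$)
$y{\left(D,X \right)} = 10 + \frac{X}{3}$ ($y{\left(D,X \right)} = -4 + \frac{\left(-7\right) \left(-6\right) + X}{3} = -4 + \frac{42 + X}{3} = -4 + \left(14 + \frac{X}{3}\right) = 10 + \frac{X}{3}$)
$p - y{\left(l{\left(\frac{9}{W{\left(4 \right)}} \right)},c \right)} = -6402 - \left(10 + \frac{1}{3} \left(-289\right)\right) = -6402 - \left(10 - \frac{289}{3}\right) = -6402 - - \frac{259}{3} = -6402 + \frac{259}{3} = - \frac{18947}{3}$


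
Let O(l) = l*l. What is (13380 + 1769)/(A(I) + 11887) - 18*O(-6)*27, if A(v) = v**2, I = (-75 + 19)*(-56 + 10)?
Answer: -116307496699/6647663 ≈ -17496.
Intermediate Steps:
O(l) = l**2
I = 2576 (I = -56*(-46) = 2576)
(13380 + 1769)/(A(I) + 11887) - 18*O(-6)*27 = (13380 + 1769)/(2576**2 + 11887) - 18*(-6)**2*27 = 15149/(6635776 + 11887) - 18*36*27 = 15149/6647663 - 648*27 = 15149*(1/6647663) - 1*17496 = 15149/6647663 - 17496 = -116307496699/6647663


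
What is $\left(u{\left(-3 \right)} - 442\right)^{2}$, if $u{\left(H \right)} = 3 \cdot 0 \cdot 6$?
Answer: $195364$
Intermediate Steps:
$u{\left(H \right)} = 0$ ($u{\left(H \right)} = 0 \cdot 6 = 0$)
$\left(u{\left(-3 \right)} - 442\right)^{2} = \left(0 - 442\right)^{2} = \left(-442\right)^{2} = 195364$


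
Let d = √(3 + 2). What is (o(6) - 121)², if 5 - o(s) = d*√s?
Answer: (116 + √30)² ≈ 14757.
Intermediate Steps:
d = √5 ≈ 2.2361
o(s) = 5 - √5*√s
(o(6) - 121)² = ((5 - √5*√6) - 121)² = ((5 - √30) - 121)² = (-116 - √30)²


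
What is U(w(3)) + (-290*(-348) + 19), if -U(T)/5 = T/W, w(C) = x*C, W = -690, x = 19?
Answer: 4643213/46 ≈ 1.0094e+5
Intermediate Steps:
w(C) = 19*C
U(T) = T/138 (U(T) = -5*T/(-690) = -5*T*(-1)/690 = -(-1)*T/138 = T/138)
U(w(3)) + (-290*(-348) + 19) = (19*3)/138 + (-290*(-348) + 19) = (1/138)*57 + (100920 + 19) = 19/46 + 100939 = 4643213/46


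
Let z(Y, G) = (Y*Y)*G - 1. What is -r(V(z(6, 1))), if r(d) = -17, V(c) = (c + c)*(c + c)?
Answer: 17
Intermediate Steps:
z(Y, G) = -1 + G*Y² (z(Y, G) = Y²*G - 1 = G*Y² - 1 = -1 + G*Y²)
V(c) = 4*c² (V(c) = (2*c)*(2*c) = 4*c²)
-r(V(z(6, 1))) = -1*(-17) = 17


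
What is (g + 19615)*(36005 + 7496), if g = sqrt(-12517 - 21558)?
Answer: 853272115 + 217505*I*sqrt(1363) ≈ 8.5327e+8 + 8.03e+6*I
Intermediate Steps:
g = 5*I*sqrt(1363) (g = sqrt(-34075) = 5*I*sqrt(1363) ≈ 184.59*I)
(g + 19615)*(36005 + 7496) = (5*I*sqrt(1363) + 19615)*(36005 + 7496) = (19615 + 5*I*sqrt(1363))*43501 = 853272115 + 217505*I*sqrt(1363)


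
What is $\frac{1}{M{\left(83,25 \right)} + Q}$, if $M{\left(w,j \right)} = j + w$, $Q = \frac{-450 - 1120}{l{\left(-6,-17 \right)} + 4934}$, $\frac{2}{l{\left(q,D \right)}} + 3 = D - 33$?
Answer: $\frac{26150}{2815879} \approx 0.0092866$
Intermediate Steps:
$l{\left(q,D \right)} = \frac{2}{-36 + D}$ ($l{\left(q,D \right)} = \frac{2}{-3 + \left(D - 33\right)} = \frac{2}{-3 + \left(-33 + D\right)} = \frac{2}{-36 + D}$)
$Q = - \frac{8321}{26150}$ ($Q = \frac{-450 - 1120}{\frac{2}{-36 - 17} + 4934} = - \frac{1570}{\frac{2}{-53} + 4934} = - \frac{1570}{2 \left(- \frac{1}{53}\right) + 4934} = - \frac{1570}{- \frac{2}{53} + 4934} = - \frac{1570}{\frac{261500}{53}} = \left(-1570\right) \frac{53}{261500} = - \frac{8321}{26150} \approx -0.3182$)
$\frac{1}{M{\left(83,25 \right)} + Q} = \frac{1}{\left(25 + 83\right) - \frac{8321}{26150}} = \frac{1}{108 - \frac{8321}{26150}} = \frac{1}{\frac{2815879}{26150}} = \frac{26150}{2815879}$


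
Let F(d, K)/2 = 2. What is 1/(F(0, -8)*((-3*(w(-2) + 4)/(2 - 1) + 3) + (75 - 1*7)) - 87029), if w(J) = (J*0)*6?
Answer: -1/86793 ≈ -1.1522e-5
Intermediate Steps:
F(d, K) = 4 (F(d, K) = 2*2 = 4)
w(J) = 0 (w(J) = 0*6 = 0)
1/(F(0, -8)*((-3*(w(-2) + 4)/(2 - 1) + 3) + (75 - 1*7)) - 87029) = 1/(4*((-3*(0 + 4)/(2 - 1) + 3) + (75 - 1*7)) - 87029) = 1/(4*((-12/1 + 3) + (75 - 7)) - 87029) = 1/(4*((-12 + 3) + 68) - 87029) = 1/(4*(-9 + 68) - 87029) = 1/(4*59 - 87029) = 1/(236 - 87029) = 1/(-86793) = -1/86793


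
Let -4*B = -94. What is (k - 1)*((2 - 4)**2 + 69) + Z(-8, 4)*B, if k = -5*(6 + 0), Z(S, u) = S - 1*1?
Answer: -4949/2 ≈ -2474.5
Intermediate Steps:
Z(S, u) = -1 + S (Z(S, u) = S - 1 = -1 + S)
k = -30 (k = -5*6 = -30)
B = 47/2 (B = -1/4*(-94) = 47/2 ≈ 23.500)
(k - 1)*((2 - 4)**2 + 69) + Z(-8, 4)*B = (-30 - 1)*((2 - 4)**2 + 69) + (-1 - 8)*(47/2) = -31*((-2)**2 + 69) - 9*47/2 = -31*(4 + 69) - 423/2 = -31*73 - 423/2 = -2263 - 423/2 = -4949/2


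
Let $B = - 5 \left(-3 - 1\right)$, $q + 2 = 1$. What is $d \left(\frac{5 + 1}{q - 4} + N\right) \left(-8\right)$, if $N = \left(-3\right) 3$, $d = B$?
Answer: $1632$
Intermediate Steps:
$q = -1$ ($q = -2 + 1 = -1$)
$B = 20$ ($B = \left(-5\right) \left(-4\right) = 20$)
$d = 20$
$N = -9$
$d \left(\frac{5 + 1}{q - 4} + N\right) \left(-8\right) = 20 \left(\frac{5 + 1}{-1 - 4} - 9\right) \left(-8\right) = 20 \left(\frac{6}{-5} - 9\right) \left(-8\right) = 20 \left(6 \left(- \frac{1}{5}\right) - 9\right) \left(-8\right) = 20 \left(- \frac{6}{5} - 9\right) \left(-8\right) = 20 \left(- \frac{51}{5}\right) \left(-8\right) = \left(-204\right) \left(-8\right) = 1632$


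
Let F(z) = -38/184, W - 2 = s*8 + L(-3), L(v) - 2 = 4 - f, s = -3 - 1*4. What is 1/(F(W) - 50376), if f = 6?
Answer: -92/4634611 ≈ -1.9851e-5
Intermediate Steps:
s = -7 (s = -3 - 4 = -7)
L(v) = 0 (L(v) = 2 + (4 - 1*6) = 2 + (4 - 6) = 2 - 2 = 0)
W = -54 (W = 2 + (-7*8 + 0) = 2 + (-56 + 0) = 2 - 56 = -54)
F(z) = -19/92 (F(z) = -38*1/184 = -19/92)
1/(F(W) - 50376) = 1/(-19/92 - 50376) = 1/(-4634611/92) = -92/4634611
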